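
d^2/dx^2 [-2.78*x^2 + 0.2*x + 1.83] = -5.56000000000000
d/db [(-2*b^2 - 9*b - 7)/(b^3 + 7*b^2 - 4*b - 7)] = (2*b^4 + 18*b^3 + 92*b^2 + 126*b + 35)/(b^6 + 14*b^5 + 41*b^4 - 70*b^3 - 82*b^2 + 56*b + 49)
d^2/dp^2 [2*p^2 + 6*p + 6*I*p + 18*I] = 4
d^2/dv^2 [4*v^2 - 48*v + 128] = 8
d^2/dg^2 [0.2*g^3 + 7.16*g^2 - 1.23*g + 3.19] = 1.2*g + 14.32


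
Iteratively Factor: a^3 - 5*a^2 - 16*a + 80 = (a + 4)*(a^2 - 9*a + 20) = (a - 4)*(a + 4)*(a - 5)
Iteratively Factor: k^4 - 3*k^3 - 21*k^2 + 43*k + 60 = (k - 5)*(k^3 + 2*k^2 - 11*k - 12) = (k - 5)*(k + 4)*(k^2 - 2*k - 3) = (k - 5)*(k + 1)*(k + 4)*(k - 3)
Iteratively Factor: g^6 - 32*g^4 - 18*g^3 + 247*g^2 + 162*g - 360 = (g - 1)*(g^5 + g^4 - 31*g^3 - 49*g^2 + 198*g + 360) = (g - 1)*(g + 3)*(g^4 - 2*g^3 - 25*g^2 + 26*g + 120) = (g - 1)*(g + 2)*(g + 3)*(g^3 - 4*g^2 - 17*g + 60) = (g - 1)*(g + 2)*(g + 3)*(g + 4)*(g^2 - 8*g + 15) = (g - 5)*(g - 1)*(g + 2)*(g + 3)*(g + 4)*(g - 3)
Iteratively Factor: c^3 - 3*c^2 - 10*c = (c - 5)*(c^2 + 2*c) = (c - 5)*(c + 2)*(c)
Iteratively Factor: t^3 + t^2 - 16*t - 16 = (t - 4)*(t^2 + 5*t + 4) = (t - 4)*(t + 4)*(t + 1)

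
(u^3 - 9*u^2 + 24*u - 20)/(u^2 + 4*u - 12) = (u^2 - 7*u + 10)/(u + 6)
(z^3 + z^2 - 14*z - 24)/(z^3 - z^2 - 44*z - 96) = (z^2 - 2*z - 8)/(z^2 - 4*z - 32)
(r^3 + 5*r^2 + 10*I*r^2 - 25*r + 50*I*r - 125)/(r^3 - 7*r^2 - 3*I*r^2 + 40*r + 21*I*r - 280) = (r^2 + 5*r*(1 + I) + 25*I)/(r^2 - r*(7 + 8*I) + 56*I)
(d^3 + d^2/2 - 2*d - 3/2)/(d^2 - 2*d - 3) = (2*d^2 - d - 3)/(2*(d - 3))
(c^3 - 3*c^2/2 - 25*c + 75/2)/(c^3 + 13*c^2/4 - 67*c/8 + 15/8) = 4*(c - 5)/(4*c - 1)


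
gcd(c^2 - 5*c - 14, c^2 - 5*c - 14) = c^2 - 5*c - 14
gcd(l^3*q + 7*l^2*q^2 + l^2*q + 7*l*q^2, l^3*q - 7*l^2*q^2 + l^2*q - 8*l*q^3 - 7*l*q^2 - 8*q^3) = l*q + q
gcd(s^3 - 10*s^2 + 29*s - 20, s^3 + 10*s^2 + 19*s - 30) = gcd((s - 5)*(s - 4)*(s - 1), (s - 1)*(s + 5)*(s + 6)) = s - 1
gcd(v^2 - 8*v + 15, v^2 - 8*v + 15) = v^2 - 8*v + 15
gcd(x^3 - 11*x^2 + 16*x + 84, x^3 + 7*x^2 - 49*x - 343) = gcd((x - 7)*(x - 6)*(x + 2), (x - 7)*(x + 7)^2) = x - 7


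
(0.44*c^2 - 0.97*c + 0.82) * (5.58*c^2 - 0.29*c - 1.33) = 2.4552*c^4 - 5.5402*c^3 + 4.2717*c^2 + 1.0523*c - 1.0906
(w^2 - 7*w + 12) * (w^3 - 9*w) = w^5 - 7*w^4 + 3*w^3 + 63*w^2 - 108*w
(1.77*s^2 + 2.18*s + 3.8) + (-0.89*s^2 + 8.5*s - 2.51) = 0.88*s^2 + 10.68*s + 1.29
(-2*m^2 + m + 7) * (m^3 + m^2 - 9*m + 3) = -2*m^5 - m^4 + 26*m^3 - 8*m^2 - 60*m + 21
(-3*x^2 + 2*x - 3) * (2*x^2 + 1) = -6*x^4 + 4*x^3 - 9*x^2 + 2*x - 3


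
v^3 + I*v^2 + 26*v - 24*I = (v - 4*I)*(v - I)*(v + 6*I)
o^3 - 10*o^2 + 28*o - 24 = (o - 6)*(o - 2)^2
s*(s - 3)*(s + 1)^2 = s^4 - s^3 - 5*s^2 - 3*s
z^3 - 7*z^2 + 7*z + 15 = (z - 5)*(z - 3)*(z + 1)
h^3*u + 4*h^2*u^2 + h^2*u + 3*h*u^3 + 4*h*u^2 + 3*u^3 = (h + u)*(h + 3*u)*(h*u + u)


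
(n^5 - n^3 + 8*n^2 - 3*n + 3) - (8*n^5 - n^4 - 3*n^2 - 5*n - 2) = -7*n^5 + n^4 - n^3 + 11*n^2 + 2*n + 5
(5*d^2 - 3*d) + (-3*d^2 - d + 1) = 2*d^2 - 4*d + 1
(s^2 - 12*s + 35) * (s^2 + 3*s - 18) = s^4 - 9*s^3 - 19*s^2 + 321*s - 630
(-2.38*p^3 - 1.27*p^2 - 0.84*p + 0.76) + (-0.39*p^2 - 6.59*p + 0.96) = -2.38*p^3 - 1.66*p^2 - 7.43*p + 1.72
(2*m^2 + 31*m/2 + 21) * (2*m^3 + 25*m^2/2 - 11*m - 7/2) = 4*m^5 + 56*m^4 + 855*m^3/4 + 85*m^2 - 1141*m/4 - 147/2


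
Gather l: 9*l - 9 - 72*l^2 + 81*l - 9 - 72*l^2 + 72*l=-144*l^2 + 162*l - 18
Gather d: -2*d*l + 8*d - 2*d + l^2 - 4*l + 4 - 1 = d*(6 - 2*l) + l^2 - 4*l + 3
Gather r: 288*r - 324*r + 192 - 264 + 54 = -36*r - 18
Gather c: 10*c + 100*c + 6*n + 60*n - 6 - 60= 110*c + 66*n - 66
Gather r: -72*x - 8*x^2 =-8*x^2 - 72*x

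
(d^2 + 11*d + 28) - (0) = d^2 + 11*d + 28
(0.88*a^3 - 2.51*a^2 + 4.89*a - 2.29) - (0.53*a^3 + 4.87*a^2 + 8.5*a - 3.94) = 0.35*a^3 - 7.38*a^2 - 3.61*a + 1.65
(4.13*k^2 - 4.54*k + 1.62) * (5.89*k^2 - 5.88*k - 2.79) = 24.3257*k^4 - 51.025*k^3 + 24.7143*k^2 + 3.141*k - 4.5198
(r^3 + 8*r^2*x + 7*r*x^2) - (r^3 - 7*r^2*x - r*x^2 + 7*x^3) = 15*r^2*x + 8*r*x^2 - 7*x^3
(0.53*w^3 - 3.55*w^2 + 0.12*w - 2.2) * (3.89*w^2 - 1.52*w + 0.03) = 2.0617*w^5 - 14.6151*w^4 + 5.8787*w^3 - 8.8469*w^2 + 3.3476*w - 0.066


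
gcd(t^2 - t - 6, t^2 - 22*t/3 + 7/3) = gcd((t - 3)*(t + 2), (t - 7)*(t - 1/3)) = 1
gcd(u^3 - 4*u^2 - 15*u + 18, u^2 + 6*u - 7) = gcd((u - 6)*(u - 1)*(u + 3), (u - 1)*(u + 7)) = u - 1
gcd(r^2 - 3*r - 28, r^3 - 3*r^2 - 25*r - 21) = r - 7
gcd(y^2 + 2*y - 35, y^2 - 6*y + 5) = y - 5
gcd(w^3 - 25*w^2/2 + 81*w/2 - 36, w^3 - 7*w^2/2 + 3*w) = w - 3/2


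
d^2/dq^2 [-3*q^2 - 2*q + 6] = -6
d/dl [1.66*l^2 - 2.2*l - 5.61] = 3.32*l - 2.2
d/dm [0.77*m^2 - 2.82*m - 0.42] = 1.54*m - 2.82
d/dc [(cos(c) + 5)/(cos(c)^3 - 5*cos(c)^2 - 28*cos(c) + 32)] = (-97*cos(c)/2 + 5*cos(2*c) + cos(3*c)/2 - 167)*sin(c)/(cos(c)^3 - 5*cos(c)^2 - 28*cos(c) + 32)^2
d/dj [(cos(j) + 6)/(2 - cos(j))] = -8*sin(j)/(cos(j) - 2)^2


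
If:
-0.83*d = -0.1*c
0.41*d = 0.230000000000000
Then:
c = 4.66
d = 0.56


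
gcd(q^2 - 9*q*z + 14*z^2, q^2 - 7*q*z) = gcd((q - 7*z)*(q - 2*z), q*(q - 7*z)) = -q + 7*z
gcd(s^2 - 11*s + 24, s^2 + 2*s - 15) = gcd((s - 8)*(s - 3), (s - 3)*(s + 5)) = s - 3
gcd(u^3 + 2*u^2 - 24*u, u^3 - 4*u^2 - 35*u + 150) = u + 6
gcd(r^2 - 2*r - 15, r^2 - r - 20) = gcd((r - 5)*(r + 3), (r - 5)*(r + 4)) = r - 5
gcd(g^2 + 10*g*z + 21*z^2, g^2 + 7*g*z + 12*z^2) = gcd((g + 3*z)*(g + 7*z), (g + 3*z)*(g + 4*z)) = g + 3*z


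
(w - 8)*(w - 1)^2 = w^3 - 10*w^2 + 17*w - 8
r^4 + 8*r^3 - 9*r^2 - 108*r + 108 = (r - 3)*(r - 1)*(r + 6)^2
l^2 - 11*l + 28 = (l - 7)*(l - 4)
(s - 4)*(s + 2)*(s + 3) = s^3 + s^2 - 14*s - 24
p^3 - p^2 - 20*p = p*(p - 5)*(p + 4)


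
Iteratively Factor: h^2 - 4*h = (h)*(h - 4)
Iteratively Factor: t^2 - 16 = (t - 4)*(t + 4)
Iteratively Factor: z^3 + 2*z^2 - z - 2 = (z + 1)*(z^2 + z - 2) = (z + 1)*(z + 2)*(z - 1)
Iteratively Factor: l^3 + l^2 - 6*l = (l - 2)*(l^2 + 3*l) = l*(l - 2)*(l + 3)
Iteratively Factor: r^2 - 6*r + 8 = (r - 2)*(r - 4)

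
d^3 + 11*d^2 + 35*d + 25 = (d + 1)*(d + 5)^2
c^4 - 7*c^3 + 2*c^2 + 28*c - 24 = (c - 6)*(c - 2)*(c - 1)*(c + 2)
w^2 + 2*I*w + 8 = (w - 2*I)*(w + 4*I)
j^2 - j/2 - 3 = (j - 2)*(j + 3/2)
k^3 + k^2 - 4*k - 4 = (k - 2)*(k + 1)*(k + 2)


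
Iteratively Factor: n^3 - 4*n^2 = (n)*(n^2 - 4*n) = n*(n - 4)*(n)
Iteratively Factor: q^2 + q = (q)*(q + 1)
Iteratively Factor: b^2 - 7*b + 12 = (b - 3)*(b - 4)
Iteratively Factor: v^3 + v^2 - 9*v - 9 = (v - 3)*(v^2 + 4*v + 3) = (v - 3)*(v + 3)*(v + 1)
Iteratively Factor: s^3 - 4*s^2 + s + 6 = (s + 1)*(s^2 - 5*s + 6) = (s - 2)*(s + 1)*(s - 3)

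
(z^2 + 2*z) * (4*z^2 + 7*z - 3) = 4*z^4 + 15*z^3 + 11*z^2 - 6*z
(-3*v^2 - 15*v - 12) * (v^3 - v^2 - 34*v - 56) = -3*v^5 - 12*v^4 + 105*v^3 + 690*v^2 + 1248*v + 672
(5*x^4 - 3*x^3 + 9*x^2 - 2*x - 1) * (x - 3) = 5*x^5 - 18*x^4 + 18*x^3 - 29*x^2 + 5*x + 3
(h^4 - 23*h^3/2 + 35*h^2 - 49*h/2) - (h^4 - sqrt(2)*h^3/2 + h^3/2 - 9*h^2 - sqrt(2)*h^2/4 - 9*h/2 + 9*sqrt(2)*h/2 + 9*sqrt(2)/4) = -12*h^3 + sqrt(2)*h^3/2 + sqrt(2)*h^2/4 + 44*h^2 - 20*h - 9*sqrt(2)*h/2 - 9*sqrt(2)/4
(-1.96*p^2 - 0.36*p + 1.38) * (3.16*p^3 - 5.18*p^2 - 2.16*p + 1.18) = -6.1936*p^5 + 9.0152*p^4 + 10.4592*p^3 - 8.6836*p^2 - 3.4056*p + 1.6284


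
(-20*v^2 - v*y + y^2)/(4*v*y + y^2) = (-5*v + y)/y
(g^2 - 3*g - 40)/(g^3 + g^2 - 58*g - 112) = (g + 5)/(g^2 + 9*g + 14)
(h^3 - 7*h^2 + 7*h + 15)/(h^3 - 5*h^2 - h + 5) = (h - 3)/(h - 1)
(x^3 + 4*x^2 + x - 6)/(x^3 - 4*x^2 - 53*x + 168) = (x^3 + 4*x^2 + x - 6)/(x^3 - 4*x^2 - 53*x + 168)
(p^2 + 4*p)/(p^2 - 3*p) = (p + 4)/(p - 3)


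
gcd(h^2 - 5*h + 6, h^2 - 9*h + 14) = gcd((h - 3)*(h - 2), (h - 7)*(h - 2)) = h - 2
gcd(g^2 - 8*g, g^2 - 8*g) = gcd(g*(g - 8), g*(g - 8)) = g^2 - 8*g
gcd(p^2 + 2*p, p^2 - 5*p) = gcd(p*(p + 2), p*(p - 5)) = p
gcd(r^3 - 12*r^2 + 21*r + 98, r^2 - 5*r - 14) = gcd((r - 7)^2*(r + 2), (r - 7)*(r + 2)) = r^2 - 5*r - 14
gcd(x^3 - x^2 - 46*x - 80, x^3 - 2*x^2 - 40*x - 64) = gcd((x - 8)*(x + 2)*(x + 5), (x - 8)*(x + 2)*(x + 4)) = x^2 - 6*x - 16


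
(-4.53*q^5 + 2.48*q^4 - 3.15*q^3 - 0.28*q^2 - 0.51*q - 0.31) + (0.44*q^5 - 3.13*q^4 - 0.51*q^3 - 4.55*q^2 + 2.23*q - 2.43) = -4.09*q^5 - 0.65*q^4 - 3.66*q^3 - 4.83*q^2 + 1.72*q - 2.74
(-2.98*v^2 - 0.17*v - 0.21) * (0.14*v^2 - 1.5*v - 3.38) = -0.4172*v^4 + 4.4462*v^3 + 10.298*v^2 + 0.8896*v + 0.7098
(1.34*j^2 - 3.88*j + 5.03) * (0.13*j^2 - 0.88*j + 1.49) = 0.1742*j^4 - 1.6836*j^3 + 6.0649*j^2 - 10.2076*j + 7.4947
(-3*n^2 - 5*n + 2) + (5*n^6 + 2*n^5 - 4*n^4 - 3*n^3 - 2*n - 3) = 5*n^6 + 2*n^5 - 4*n^4 - 3*n^3 - 3*n^2 - 7*n - 1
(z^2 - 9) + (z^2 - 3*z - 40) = 2*z^2 - 3*z - 49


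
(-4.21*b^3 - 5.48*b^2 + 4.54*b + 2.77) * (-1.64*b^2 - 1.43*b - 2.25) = 6.9044*b^5 + 15.0075*b^4 + 9.8633*b^3 + 1.295*b^2 - 14.1761*b - 6.2325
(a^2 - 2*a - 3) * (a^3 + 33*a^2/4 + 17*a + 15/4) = a^5 + 25*a^4/4 - 5*a^3/2 - 55*a^2 - 117*a/2 - 45/4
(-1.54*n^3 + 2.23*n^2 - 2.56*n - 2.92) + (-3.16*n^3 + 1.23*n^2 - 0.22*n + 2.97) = -4.7*n^3 + 3.46*n^2 - 2.78*n + 0.0500000000000003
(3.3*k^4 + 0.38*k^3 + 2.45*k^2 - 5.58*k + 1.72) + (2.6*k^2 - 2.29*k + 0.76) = 3.3*k^4 + 0.38*k^3 + 5.05*k^2 - 7.87*k + 2.48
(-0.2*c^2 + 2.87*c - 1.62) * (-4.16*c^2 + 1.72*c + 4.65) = 0.832*c^4 - 12.2832*c^3 + 10.7456*c^2 + 10.5591*c - 7.533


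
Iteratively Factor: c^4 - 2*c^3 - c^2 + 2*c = (c - 2)*(c^3 - c) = c*(c - 2)*(c^2 - 1) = c*(c - 2)*(c + 1)*(c - 1)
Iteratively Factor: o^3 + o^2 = (o)*(o^2 + o) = o*(o + 1)*(o)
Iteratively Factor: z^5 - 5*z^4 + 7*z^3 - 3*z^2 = (z - 1)*(z^4 - 4*z^3 + 3*z^2) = z*(z - 1)*(z^3 - 4*z^2 + 3*z) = z*(z - 3)*(z - 1)*(z^2 - z) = z^2*(z - 3)*(z - 1)*(z - 1)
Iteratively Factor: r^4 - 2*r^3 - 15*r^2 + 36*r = (r)*(r^3 - 2*r^2 - 15*r + 36) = r*(r - 3)*(r^2 + r - 12) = r*(r - 3)^2*(r + 4)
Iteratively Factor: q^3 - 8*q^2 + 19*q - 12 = (q - 3)*(q^2 - 5*q + 4) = (q - 4)*(q - 3)*(q - 1)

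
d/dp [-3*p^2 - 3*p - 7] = -6*p - 3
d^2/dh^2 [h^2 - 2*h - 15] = 2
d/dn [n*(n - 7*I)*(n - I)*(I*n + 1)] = 4*I*n^3 + 27*n^2 - 30*I*n - 7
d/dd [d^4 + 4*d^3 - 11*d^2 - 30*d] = 4*d^3 + 12*d^2 - 22*d - 30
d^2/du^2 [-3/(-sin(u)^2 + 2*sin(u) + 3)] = (18*sin(u) + 12*cos(u)^2 - 54)*cos(u)^2/(-sin(u)^2 + 2*sin(u) + 3)^3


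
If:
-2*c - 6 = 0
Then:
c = -3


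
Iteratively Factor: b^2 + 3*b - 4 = (b - 1)*(b + 4)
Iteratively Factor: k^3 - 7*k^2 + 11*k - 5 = (k - 1)*(k^2 - 6*k + 5) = (k - 5)*(k - 1)*(k - 1)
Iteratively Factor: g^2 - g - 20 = (g + 4)*(g - 5)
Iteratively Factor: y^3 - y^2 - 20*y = (y - 5)*(y^2 + 4*y) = (y - 5)*(y + 4)*(y)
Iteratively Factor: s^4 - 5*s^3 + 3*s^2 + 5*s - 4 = (s - 1)*(s^3 - 4*s^2 - s + 4) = (s - 1)^2*(s^2 - 3*s - 4) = (s - 1)^2*(s + 1)*(s - 4)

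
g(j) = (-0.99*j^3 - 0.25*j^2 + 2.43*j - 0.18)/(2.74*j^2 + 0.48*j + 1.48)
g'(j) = (-5.48*j - 0.48)*(-0.99*j^3 - 0.25*j^2 + 2.43*j - 0.18)/(2.74*j^2 + 0.48*j + 1.48)^2 + (-2.97*j^2 - 0.5*j + 2.43)/(2.74*j^2 + 0.48*j + 1.48) = (-2.7126*j^4 - 0.9504*j^3 - 11.1738*j^2 + 0.2464*j + 3.6828)/(7.5076*j^4 + 2.6304*j^3 + 8.3408*j^2 + 1.4208*j + 2.1904)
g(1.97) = -0.30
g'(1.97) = -0.51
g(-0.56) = -0.70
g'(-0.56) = -0.01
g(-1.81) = 0.05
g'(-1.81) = -0.62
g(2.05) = -0.34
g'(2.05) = -0.51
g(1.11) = 0.16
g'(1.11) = -0.52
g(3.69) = -1.09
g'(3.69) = -0.42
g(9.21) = -3.24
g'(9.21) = -0.37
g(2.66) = -0.64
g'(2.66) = -0.47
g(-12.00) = 4.22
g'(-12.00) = -0.37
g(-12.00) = 4.22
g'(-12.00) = -0.37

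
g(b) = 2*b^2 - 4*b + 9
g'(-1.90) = -11.60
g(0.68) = 7.20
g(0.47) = 7.56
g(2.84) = 13.77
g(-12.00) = 345.00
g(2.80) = 13.48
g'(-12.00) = -52.00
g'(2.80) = 7.20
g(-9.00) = 207.00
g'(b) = 4*b - 4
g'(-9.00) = -40.00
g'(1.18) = 0.72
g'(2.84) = 7.36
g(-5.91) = 102.50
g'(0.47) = -2.12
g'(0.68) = -1.28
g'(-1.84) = -11.36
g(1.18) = 7.06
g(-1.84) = 23.13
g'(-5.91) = -27.64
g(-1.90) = 23.82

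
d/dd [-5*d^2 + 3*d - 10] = 3 - 10*d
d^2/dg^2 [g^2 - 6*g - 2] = 2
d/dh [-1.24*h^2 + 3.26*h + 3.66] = 3.26 - 2.48*h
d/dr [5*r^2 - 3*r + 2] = 10*r - 3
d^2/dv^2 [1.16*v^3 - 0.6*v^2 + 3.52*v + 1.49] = 6.96*v - 1.2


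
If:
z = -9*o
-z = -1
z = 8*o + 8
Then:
No Solution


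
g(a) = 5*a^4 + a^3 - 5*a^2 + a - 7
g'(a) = 20*a^3 + 3*a^2 - 10*a + 1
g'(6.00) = 4369.00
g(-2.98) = 313.46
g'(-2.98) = -471.83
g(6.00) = 6515.00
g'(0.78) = 4.52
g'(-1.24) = -20.12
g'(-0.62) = 3.59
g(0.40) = -7.21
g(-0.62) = -9.04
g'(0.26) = -1.05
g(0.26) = -7.04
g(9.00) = 33131.00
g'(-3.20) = -591.64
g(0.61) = -7.33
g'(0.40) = -1.24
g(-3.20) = 430.12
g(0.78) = -6.94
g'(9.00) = 14734.00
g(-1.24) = -6.01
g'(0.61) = 0.56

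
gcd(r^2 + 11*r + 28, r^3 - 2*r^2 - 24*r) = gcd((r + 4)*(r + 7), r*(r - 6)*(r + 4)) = r + 4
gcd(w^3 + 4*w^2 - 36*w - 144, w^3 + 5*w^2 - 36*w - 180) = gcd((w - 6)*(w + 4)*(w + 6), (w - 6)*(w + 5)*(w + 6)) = w^2 - 36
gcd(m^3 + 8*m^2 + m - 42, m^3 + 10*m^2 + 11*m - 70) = m^2 + 5*m - 14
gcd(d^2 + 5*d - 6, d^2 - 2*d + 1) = d - 1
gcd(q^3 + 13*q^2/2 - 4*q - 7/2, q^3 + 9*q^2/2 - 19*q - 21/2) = q^2 + 15*q/2 + 7/2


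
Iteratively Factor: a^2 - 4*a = (a)*(a - 4)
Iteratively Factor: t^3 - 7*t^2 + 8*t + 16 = (t - 4)*(t^2 - 3*t - 4) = (t - 4)^2*(t + 1)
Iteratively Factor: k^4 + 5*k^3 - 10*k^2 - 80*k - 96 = (k - 4)*(k^3 + 9*k^2 + 26*k + 24) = (k - 4)*(k + 2)*(k^2 + 7*k + 12) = (k - 4)*(k + 2)*(k + 3)*(k + 4)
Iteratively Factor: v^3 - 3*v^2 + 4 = (v + 1)*(v^2 - 4*v + 4) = (v - 2)*(v + 1)*(v - 2)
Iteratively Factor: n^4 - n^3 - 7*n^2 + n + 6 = (n + 2)*(n^3 - 3*n^2 - n + 3) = (n - 1)*(n + 2)*(n^2 - 2*n - 3) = (n - 3)*(n - 1)*(n + 2)*(n + 1)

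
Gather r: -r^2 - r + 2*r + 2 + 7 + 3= -r^2 + r + 12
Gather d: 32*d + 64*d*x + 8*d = d*(64*x + 40)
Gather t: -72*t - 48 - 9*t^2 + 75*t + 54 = -9*t^2 + 3*t + 6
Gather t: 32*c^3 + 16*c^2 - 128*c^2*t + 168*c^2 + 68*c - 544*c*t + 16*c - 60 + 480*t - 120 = 32*c^3 + 184*c^2 + 84*c + t*(-128*c^2 - 544*c + 480) - 180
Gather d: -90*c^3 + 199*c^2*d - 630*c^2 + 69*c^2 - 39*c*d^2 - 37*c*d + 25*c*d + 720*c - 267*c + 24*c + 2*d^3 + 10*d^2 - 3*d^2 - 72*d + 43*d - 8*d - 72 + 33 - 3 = -90*c^3 - 561*c^2 + 477*c + 2*d^3 + d^2*(7 - 39*c) + d*(199*c^2 - 12*c - 37) - 42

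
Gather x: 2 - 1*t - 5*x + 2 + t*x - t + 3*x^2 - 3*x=-2*t + 3*x^2 + x*(t - 8) + 4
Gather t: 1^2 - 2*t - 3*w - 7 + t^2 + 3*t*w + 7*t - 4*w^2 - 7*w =t^2 + t*(3*w + 5) - 4*w^2 - 10*w - 6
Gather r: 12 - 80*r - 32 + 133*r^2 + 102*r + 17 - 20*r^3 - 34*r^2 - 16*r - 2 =-20*r^3 + 99*r^2 + 6*r - 5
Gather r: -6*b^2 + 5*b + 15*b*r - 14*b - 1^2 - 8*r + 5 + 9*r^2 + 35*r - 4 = -6*b^2 - 9*b + 9*r^2 + r*(15*b + 27)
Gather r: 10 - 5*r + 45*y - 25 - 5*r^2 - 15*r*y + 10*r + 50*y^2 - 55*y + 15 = -5*r^2 + r*(5 - 15*y) + 50*y^2 - 10*y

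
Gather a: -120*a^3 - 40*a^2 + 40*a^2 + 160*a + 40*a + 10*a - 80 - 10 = -120*a^3 + 210*a - 90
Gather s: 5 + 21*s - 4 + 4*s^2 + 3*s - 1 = 4*s^2 + 24*s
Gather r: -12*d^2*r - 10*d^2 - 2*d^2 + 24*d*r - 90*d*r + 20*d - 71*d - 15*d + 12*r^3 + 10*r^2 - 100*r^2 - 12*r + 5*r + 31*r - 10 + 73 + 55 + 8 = -12*d^2 - 66*d + 12*r^3 - 90*r^2 + r*(-12*d^2 - 66*d + 24) + 126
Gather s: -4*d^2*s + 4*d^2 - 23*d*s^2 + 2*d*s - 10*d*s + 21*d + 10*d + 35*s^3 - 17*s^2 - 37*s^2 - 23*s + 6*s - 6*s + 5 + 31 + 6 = 4*d^2 + 31*d + 35*s^3 + s^2*(-23*d - 54) + s*(-4*d^2 - 8*d - 23) + 42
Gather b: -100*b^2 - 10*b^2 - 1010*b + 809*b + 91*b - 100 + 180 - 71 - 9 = -110*b^2 - 110*b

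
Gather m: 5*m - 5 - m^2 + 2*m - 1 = -m^2 + 7*m - 6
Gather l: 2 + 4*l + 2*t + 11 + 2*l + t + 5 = 6*l + 3*t + 18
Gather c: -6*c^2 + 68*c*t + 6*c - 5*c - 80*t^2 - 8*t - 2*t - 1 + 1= -6*c^2 + c*(68*t + 1) - 80*t^2 - 10*t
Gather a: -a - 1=-a - 1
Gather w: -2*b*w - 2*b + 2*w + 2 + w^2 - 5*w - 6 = -2*b + w^2 + w*(-2*b - 3) - 4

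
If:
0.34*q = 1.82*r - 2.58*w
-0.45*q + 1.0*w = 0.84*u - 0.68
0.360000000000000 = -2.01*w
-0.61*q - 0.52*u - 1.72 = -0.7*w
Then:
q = -6.50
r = -1.47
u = 4.08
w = -0.18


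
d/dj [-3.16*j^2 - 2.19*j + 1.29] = -6.32*j - 2.19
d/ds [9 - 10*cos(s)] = 10*sin(s)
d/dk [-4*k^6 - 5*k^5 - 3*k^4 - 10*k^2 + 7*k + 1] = -24*k^5 - 25*k^4 - 12*k^3 - 20*k + 7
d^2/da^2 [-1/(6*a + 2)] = -9/(3*a + 1)^3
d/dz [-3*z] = -3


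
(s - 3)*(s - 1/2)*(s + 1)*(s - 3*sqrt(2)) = s^4 - 3*sqrt(2)*s^3 - 5*s^3/2 - 2*s^2 + 15*sqrt(2)*s^2/2 + 3*s/2 + 6*sqrt(2)*s - 9*sqrt(2)/2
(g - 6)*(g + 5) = g^2 - g - 30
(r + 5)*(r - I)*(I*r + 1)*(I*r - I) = -r^4 - 4*r^3 + 2*I*r^3 + 6*r^2 + 8*I*r^2 + 4*r - 10*I*r - 5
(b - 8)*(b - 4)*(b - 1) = b^3 - 13*b^2 + 44*b - 32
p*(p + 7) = p^2 + 7*p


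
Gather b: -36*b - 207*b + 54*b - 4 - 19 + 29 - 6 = -189*b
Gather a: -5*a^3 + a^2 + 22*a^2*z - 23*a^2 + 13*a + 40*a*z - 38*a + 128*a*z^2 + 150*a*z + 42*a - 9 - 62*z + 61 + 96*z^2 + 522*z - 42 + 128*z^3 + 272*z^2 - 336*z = -5*a^3 + a^2*(22*z - 22) + a*(128*z^2 + 190*z + 17) + 128*z^3 + 368*z^2 + 124*z + 10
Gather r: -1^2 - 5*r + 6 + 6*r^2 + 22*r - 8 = 6*r^2 + 17*r - 3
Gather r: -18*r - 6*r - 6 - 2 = -24*r - 8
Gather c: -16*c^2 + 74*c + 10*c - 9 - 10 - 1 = -16*c^2 + 84*c - 20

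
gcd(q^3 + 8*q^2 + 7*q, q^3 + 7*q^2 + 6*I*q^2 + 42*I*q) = q^2 + 7*q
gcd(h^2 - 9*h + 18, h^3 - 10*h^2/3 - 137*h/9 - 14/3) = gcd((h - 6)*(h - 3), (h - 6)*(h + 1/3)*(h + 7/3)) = h - 6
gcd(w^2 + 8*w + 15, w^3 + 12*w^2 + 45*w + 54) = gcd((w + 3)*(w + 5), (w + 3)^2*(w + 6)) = w + 3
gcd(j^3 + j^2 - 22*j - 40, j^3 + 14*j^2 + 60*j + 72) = j + 2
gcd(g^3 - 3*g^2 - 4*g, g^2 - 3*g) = g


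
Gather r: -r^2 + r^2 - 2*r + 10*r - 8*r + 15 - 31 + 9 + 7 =0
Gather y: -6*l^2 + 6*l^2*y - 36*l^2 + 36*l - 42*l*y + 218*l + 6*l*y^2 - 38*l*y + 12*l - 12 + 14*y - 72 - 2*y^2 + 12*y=-42*l^2 + 266*l + y^2*(6*l - 2) + y*(6*l^2 - 80*l + 26) - 84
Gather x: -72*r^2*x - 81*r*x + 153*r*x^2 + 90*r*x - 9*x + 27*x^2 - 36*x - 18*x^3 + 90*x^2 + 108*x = -18*x^3 + x^2*(153*r + 117) + x*(-72*r^2 + 9*r + 63)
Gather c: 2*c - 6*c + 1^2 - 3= -4*c - 2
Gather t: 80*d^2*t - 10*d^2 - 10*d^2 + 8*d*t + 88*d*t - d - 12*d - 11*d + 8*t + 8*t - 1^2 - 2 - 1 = -20*d^2 - 24*d + t*(80*d^2 + 96*d + 16) - 4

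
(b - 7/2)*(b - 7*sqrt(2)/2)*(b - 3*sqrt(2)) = b^3 - 13*sqrt(2)*b^2/2 - 7*b^2/2 + 21*b + 91*sqrt(2)*b/4 - 147/2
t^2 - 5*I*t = t*(t - 5*I)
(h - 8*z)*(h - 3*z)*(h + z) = h^3 - 10*h^2*z + 13*h*z^2 + 24*z^3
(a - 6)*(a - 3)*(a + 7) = a^3 - 2*a^2 - 45*a + 126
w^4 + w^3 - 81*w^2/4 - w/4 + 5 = (w - 4)*(w - 1/2)*(w + 1/2)*(w + 5)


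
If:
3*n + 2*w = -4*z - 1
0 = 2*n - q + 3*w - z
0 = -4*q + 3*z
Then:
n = -31*z/10 - 3/5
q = 3*z/4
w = 53*z/20 + 2/5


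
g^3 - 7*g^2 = g^2*(g - 7)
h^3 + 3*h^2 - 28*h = h*(h - 4)*(h + 7)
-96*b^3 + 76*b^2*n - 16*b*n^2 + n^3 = (-8*b + n)*(-6*b + n)*(-2*b + n)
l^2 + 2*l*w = l*(l + 2*w)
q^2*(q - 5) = q^3 - 5*q^2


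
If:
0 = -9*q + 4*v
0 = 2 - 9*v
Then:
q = 8/81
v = 2/9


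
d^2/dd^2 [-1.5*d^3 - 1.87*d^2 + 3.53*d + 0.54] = -9.0*d - 3.74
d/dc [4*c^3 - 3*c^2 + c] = 12*c^2 - 6*c + 1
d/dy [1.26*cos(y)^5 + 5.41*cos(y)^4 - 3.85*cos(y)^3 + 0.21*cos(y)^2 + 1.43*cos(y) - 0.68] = (-6.3*cos(y)^4 - 21.64*cos(y)^3 + 11.55*cos(y)^2 - 0.42*cos(y) - 1.43)*sin(y)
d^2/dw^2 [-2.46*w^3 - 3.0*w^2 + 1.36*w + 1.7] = -14.76*w - 6.0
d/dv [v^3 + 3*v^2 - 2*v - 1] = 3*v^2 + 6*v - 2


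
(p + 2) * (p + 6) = p^2 + 8*p + 12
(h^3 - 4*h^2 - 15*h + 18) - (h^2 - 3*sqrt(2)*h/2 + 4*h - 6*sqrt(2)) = h^3 - 5*h^2 - 19*h + 3*sqrt(2)*h/2 + 6*sqrt(2) + 18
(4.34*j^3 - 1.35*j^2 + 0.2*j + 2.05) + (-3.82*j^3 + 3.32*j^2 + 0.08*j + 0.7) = 0.52*j^3 + 1.97*j^2 + 0.28*j + 2.75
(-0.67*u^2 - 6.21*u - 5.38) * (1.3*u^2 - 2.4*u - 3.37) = -0.871*u^4 - 6.465*u^3 + 10.1679*u^2 + 33.8397*u + 18.1306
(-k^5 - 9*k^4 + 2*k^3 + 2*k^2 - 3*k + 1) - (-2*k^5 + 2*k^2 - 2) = k^5 - 9*k^4 + 2*k^3 - 3*k + 3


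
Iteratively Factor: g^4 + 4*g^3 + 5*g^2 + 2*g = (g + 1)*(g^3 + 3*g^2 + 2*g) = (g + 1)*(g + 2)*(g^2 + g) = g*(g + 1)*(g + 2)*(g + 1)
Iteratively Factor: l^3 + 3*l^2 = (l)*(l^2 + 3*l) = l^2*(l + 3)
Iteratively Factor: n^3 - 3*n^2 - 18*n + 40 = (n - 2)*(n^2 - n - 20) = (n - 2)*(n + 4)*(n - 5)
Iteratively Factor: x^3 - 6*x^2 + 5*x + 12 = (x - 3)*(x^2 - 3*x - 4) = (x - 3)*(x + 1)*(x - 4)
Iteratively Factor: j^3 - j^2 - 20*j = (j - 5)*(j^2 + 4*j) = (j - 5)*(j + 4)*(j)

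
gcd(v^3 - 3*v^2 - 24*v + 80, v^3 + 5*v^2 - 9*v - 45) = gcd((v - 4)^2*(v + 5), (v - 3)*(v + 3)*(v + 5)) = v + 5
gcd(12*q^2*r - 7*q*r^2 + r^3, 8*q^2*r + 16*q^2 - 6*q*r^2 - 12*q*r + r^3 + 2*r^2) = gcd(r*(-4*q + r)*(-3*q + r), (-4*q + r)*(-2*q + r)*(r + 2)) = 4*q - r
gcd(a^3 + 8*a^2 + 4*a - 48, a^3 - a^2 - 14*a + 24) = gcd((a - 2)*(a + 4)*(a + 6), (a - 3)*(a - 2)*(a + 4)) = a^2 + 2*a - 8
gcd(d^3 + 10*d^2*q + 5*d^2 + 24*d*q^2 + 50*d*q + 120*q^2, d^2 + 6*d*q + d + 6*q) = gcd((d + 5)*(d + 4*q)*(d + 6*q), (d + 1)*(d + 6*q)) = d + 6*q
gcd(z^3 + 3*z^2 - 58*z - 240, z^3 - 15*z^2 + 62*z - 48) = z - 8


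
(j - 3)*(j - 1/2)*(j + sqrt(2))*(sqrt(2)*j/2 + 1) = sqrt(2)*j^4/2 - 7*sqrt(2)*j^3/4 + 2*j^3 - 7*j^2 + 7*sqrt(2)*j^2/4 - 7*sqrt(2)*j/2 + 3*j + 3*sqrt(2)/2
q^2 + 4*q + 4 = (q + 2)^2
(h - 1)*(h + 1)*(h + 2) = h^3 + 2*h^2 - h - 2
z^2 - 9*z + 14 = (z - 7)*(z - 2)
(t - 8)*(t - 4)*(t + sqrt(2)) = t^3 - 12*t^2 + sqrt(2)*t^2 - 12*sqrt(2)*t + 32*t + 32*sqrt(2)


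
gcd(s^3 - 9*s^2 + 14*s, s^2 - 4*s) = s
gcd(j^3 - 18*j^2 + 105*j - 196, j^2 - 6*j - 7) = j - 7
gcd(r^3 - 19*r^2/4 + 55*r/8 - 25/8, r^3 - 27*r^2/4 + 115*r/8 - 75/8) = r^2 - 15*r/4 + 25/8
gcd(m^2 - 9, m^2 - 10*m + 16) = 1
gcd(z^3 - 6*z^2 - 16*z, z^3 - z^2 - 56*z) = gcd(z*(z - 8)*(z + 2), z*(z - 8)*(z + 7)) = z^2 - 8*z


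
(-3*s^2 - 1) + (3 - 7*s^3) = -7*s^3 - 3*s^2 + 2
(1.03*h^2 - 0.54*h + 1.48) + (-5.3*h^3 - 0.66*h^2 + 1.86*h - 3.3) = -5.3*h^3 + 0.37*h^2 + 1.32*h - 1.82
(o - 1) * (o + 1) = o^2 - 1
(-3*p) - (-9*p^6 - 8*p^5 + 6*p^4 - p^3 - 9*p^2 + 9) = 9*p^6 + 8*p^5 - 6*p^4 + p^3 + 9*p^2 - 3*p - 9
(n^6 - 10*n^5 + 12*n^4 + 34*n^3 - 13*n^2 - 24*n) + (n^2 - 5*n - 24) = n^6 - 10*n^5 + 12*n^4 + 34*n^3 - 12*n^2 - 29*n - 24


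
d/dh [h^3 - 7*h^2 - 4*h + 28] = 3*h^2 - 14*h - 4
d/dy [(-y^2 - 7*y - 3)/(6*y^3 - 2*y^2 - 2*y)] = 3*(y^4 + 14*y^3 + 7*y^2 - 2*y - 1)/(2*y^2*(9*y^4 - 6*y^3 - 5*y^2 + 2*y + 1))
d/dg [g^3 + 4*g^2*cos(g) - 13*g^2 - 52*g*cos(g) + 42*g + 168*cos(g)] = -4*g^2*sin(g) + 3*g^2 + 52*g*sin(g) + 8*g*cos(g) - 26*g - 168*sin(g) - 52*cos(g) + 42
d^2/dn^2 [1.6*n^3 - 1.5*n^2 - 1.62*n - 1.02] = 9.6*n - 3.0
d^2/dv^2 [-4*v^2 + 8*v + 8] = -8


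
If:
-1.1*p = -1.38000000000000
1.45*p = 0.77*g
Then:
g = 2.36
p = 1.25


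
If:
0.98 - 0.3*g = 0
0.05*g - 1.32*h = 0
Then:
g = 3.27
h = 0.12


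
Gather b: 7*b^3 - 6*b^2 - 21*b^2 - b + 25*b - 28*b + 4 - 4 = 7*b^3 - 27*b^2 - 4*b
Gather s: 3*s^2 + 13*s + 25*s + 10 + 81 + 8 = 3*s^2 + 38*s + 99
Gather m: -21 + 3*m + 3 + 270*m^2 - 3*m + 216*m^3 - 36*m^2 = 216*m^3 + 234*m^2 - 18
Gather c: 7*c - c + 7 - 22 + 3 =6*c - 12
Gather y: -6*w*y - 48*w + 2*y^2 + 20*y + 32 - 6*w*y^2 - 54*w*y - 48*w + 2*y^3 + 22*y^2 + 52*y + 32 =-96*w + 2*y^3 + y^2*(24 - 6*w) + y*(72 - 60*w) + 64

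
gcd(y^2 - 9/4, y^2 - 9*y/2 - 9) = y + 3/2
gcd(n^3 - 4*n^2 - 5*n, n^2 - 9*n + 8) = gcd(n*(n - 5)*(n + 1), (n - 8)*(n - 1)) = 1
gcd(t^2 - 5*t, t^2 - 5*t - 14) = 1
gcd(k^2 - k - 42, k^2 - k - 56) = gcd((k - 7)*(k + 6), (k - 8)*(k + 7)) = 1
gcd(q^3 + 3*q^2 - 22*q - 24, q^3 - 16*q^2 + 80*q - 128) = q - 4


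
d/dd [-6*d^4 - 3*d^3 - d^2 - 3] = d*(-24*d^2 - 9*d - 2)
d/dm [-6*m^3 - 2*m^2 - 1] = 2*m*(-9*m - 2)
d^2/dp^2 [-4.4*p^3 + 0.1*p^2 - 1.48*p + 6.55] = 0.2 - 26.4*p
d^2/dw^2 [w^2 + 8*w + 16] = 2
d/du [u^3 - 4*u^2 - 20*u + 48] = 3*u^2 - 8*u - 20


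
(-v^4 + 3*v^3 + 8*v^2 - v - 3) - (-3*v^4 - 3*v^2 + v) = 2*v^4 + 3*v^3 + 11*v^2 - 2*v - 3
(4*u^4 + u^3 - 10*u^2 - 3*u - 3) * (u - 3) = 4*u^5 - 11*u^4 - 13*u^3 + 27*u^2 + 6*u + 9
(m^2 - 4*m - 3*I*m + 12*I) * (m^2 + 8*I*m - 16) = m^4 - 4*m^3 + 5*I*m^3 + 8*m^2 - 20*I*m^2 - 32*m + 48*I*m - 192*I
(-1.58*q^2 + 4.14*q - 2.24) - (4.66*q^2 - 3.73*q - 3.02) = -6.24*q^2 + 7.87*q + 0.78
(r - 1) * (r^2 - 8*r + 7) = r^3 - 9*r^2 + 15*r - 7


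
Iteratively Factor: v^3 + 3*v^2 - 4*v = (v - 1)*(v^2 + 4*v) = v*(v - 1)*(v + 4)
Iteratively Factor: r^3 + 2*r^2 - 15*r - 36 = (r - 4)*(r^2 + 6*r + 9) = (r - 4)*(r + 3)*(r + 3)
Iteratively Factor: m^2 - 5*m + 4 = (m - 1)*(m - 4)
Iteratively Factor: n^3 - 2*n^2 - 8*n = (n)*(n^2 - 2*n - 8) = n*(n + 2)*(n - 4)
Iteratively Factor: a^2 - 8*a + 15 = (a - 3)*(a - 5)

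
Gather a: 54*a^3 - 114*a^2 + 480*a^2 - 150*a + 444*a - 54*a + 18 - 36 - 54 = 54*a^3 + 366*a^2 + 240*a - 72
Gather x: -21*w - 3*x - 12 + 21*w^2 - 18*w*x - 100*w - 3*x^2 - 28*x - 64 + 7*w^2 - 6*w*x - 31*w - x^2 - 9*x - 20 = 28*w^2 - 152*w - 4*x^2 + x*(-24*w - 40) - 96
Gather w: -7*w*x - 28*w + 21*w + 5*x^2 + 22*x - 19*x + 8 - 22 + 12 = w*(-7*x - 7) + 5*x^2 + 3*x - 2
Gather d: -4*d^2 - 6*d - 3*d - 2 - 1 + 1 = -4*d^2 - 9*d - 2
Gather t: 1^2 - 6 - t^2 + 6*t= -t^2 + 6*t - 5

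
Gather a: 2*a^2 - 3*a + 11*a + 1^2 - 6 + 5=2*a^2 + 8*a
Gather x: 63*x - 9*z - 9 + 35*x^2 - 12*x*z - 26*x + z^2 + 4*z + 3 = 35*x^2 + x*(37 - 12*z) + z^2 - 5*z - 6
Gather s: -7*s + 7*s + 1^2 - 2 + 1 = 0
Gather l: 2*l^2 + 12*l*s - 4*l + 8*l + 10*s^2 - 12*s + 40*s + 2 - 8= 2*l^2 + l*(12*s + 4) + 10*s^2 + 28*s - 6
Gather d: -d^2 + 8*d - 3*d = -d^2 + 5*d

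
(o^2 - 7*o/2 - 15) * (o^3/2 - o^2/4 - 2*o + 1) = o^5/2 - 2*o^4 - 69*o^3/8 + 47*o^2/4 + 53*o/2 - 15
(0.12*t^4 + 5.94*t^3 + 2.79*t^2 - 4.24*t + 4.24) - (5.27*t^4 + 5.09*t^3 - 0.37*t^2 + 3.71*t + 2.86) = -5.15*t^4 + 0.850000000000001*t^3 + 3.16*t^2 - 7.95*t + 1.38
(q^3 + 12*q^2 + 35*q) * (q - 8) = q^4 + 4*q^3 - 61*q^2 - 280*q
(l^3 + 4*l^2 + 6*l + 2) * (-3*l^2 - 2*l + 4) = -3*l^5 - 14*l^4 - 22*l^3 - 2*l^2 + 20*l + 8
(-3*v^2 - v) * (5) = -15*v^2 - 5*v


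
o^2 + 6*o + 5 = (o + 1)*(o + 5)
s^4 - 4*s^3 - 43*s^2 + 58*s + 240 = (s - 8)*(s - 3)*(s + 2)*(s + 5)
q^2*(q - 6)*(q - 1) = q^4 - 7*q^3 + 6*q^2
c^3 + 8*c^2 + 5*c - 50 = (c - 2)*(c + 5)^2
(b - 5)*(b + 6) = b^2 + b - 30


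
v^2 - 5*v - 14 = (v - 7)*(v + 2)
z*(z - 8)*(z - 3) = z^3 - 11*z^2 + 24*z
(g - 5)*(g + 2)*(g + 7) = g^3 + 4*g^2 - 31*g - 70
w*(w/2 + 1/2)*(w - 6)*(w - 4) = w^4/2 - 9*w^3/2 + 7*w^2 + 12*w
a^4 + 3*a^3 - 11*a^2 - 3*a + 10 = (a - 2)*(a - 1)*(a + 1)*(a + 5)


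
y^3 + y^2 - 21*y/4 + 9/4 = (y - 3/2)*(y - 1/2)*(y + 3)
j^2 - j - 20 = (j - 5)*(j + 4)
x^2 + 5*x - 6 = (x - 1)*(x + 6)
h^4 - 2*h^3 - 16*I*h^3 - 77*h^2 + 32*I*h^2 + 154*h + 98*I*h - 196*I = (h - 2)*(h - 7*I)^2*(h - 2*I)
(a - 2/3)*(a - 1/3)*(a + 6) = a^3 + 5*a^2 - 52*a/9 + 4/3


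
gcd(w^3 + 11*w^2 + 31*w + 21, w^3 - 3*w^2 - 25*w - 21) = w^2 + 4*w + 3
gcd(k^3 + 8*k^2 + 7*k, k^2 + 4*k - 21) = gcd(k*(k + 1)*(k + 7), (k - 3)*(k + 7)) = k + 7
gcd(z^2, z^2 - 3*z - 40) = 1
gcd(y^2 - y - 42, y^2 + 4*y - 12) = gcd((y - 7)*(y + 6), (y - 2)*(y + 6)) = y + 6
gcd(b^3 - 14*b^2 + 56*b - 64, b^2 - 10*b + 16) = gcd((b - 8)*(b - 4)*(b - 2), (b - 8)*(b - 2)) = b^2 - 10*b + 16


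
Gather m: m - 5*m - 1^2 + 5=4 - 4*m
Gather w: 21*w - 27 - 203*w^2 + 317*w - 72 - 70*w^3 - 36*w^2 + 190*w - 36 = -70*w^3 - 239*w^2 + 528*w - 135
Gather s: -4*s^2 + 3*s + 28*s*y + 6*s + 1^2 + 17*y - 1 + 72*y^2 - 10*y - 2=-4*s^2 + s*(28*y + 9) + 72*y^2 + 7*y - 2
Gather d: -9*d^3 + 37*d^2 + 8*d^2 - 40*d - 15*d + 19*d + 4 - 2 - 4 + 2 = -9*d^3 + 45*d^2 - 36*d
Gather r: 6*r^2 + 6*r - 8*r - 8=6*r^2 - 2*r - 8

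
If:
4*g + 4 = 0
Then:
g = -1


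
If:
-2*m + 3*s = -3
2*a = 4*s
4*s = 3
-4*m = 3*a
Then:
No Solution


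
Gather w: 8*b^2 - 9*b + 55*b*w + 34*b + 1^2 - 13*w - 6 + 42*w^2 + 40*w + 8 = 8*b^2 + 25*b + 42*w^2 + w*(55*b + 27) + 3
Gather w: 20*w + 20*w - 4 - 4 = 40*w - 8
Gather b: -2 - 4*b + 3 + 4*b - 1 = 0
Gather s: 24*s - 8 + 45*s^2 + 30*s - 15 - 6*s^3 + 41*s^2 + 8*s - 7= -6*s^3 + 86*s^2 + 62*s - 30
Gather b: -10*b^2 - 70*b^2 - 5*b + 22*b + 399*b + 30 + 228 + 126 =-80*b^2 + 416*b + 384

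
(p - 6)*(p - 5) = p^2 - 11*p + 30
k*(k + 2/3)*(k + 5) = k^3 + 17*k^2/3 + 10*k/3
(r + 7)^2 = r^2 + 14*r + 49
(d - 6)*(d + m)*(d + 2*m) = d^3 + 3*d^2*m - 6*d^2 + 2*d*m^2 - 18*d*m - 12*m^2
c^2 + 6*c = c*(c + 6)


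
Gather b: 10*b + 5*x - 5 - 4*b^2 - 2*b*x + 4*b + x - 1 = -4*b^2 + b*(14 - 2*x) + 6*x - 6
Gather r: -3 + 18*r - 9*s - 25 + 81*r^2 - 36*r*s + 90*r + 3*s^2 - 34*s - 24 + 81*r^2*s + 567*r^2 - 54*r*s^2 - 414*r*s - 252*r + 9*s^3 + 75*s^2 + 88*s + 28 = r^2*(81*s + 648) + r*(-54*s^2 - 450*s - 144) + 9*s^3 + 78*s^2 + 45*s - 24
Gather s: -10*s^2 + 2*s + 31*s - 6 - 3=-10*s^2 + 33*s - 9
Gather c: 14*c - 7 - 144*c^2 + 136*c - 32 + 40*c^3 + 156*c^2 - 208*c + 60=40*c^3 + 12*c^2 - 58*c + 21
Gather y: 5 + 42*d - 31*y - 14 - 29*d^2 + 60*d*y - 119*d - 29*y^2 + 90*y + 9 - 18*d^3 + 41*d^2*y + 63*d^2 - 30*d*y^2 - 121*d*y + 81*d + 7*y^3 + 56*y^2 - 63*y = -18*d^3 + 34*d^2 + 4*d + 7*y^3 + y^2*(27 - 30*d) + y*(41*d^2 - 61*d - 4)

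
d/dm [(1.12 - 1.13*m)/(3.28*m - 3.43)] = (0.663543999999999*m - 0.693888999999999)/(3.28*m - 3.43)^3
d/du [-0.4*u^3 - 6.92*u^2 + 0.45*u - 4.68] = -1.2*u^2 - 13.84*u + 0.45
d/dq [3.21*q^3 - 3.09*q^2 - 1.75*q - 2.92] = 9.63*q^2 - 6.18*q - 1.75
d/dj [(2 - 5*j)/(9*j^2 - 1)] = (45*j^2 - 36*j + 5)/(81*j^4 - 18*j^2 + 1)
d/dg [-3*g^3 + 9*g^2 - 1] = 9*g*(2 - g)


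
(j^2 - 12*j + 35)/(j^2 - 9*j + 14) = (j - 5)/(j - 2)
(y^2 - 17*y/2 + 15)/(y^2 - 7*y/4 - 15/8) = 4*(y - 6)/(4*y + 3)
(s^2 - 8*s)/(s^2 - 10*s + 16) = s/(s - 2)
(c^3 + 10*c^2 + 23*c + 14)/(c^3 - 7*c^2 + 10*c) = (c^3 + 10*c^2 + 23*c + 14)/(c*(c^2 - 7*c + 10))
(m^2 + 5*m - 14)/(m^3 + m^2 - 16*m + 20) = (m + 7)/(m^2 + 3*m - 10)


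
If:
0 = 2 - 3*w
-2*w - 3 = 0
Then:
No Solution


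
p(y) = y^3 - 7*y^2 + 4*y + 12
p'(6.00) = 28.00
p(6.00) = 0.00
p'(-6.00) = 196.00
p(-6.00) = -480.00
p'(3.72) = -6.56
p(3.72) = -18.51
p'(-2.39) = 54.60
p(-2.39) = -51.20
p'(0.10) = 2.63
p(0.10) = 12.33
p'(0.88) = -6.00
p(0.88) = 10.78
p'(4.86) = 6.82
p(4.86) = -19.11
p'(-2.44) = 56.02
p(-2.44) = -53.96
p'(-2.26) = 50.96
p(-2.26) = -44.34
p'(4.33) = -0.37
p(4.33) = -20.74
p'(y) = 3*y^2 - 14*y + 4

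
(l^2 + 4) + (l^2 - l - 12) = 2*l^2 - l - 8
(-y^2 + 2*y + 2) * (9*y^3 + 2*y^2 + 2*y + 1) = -9*y^5 + 16*y^4 + 20*y^3 + 7*y^2 + 6*y + 2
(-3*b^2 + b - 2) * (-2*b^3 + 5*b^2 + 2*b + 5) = 6*b^5 - 17*b^4 + 3*b^3 - 23*b^2 + b - 10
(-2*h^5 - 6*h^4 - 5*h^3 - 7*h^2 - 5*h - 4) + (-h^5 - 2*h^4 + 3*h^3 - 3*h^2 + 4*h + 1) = -3*h^5 - 8*h^4 - 2*h^3 - 10*h^2 - h - 3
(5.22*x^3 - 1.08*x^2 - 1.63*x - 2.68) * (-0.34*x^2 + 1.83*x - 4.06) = -1.7748*x^5 + 9.9198*x^4 - 22.6154*x^3 + 2.3131*x^2 + 1.7134*x + 10.8808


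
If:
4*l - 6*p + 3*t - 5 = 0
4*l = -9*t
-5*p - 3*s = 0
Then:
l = -9*t/4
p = -t - 5/6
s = 5*t/3 + 25/18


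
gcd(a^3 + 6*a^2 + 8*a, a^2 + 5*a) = a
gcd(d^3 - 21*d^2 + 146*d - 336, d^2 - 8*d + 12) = d - 6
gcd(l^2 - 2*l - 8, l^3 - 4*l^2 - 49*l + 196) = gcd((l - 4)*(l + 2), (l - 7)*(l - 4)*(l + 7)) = l - 4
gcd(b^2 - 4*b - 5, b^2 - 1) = b + 1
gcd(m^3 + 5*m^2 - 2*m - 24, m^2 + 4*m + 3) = m + 3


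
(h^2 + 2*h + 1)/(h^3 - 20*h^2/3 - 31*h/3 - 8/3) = 3*(h + 1)/(3*h^2 - 23*h - 8)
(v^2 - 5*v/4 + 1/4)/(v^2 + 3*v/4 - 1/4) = (v - 1)/(v + 1)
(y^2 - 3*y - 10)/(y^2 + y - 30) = (y + 2)/(y + 6)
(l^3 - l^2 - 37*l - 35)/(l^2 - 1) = (l^2 - 2*l - 35)/(l - 1)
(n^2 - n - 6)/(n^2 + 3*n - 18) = (n + 2)/(n + 6)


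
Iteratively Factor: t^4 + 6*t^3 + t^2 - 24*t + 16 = (t - 1)*(t^3 + 7*t^2 + 8*t - 16) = (t - 1)*(t + 4)*(t^2 + 3*t - 4) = (t - 1)^2*(t + 4)*(t + 4)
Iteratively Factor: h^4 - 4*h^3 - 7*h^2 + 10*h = (h)*(h^3 - 4*h^2 - 7*h + 10) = h*(h + 2)*(h^2 - 6*h + 5) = h*(h - 5)*(h + 2)*(h - 1)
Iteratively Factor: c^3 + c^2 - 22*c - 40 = (c + 2)*(c^2 - c - 20) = (c + 2)*(c + 4)*(c - 5)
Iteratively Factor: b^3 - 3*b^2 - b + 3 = (b - 3)*(b^2 - 1) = (b - 3)*(b - 1)*(b + 1)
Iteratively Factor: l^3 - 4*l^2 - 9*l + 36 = (l + 3)*(l^2 - 7*l + 12) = (l - 4)*(l + 3)*(l - 3)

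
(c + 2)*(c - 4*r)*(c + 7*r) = c^3 + 3*c^2*r + 2*c^2 - 28*c*r^2 + 6*c*r - 56*r^2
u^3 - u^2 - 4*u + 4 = (u - 2)*(u - 1)*(u + 2)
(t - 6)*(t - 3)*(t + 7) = t^3 - 2*t^2 - 45*t + 126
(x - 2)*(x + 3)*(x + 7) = x^3 + 8*x^2 + x - 42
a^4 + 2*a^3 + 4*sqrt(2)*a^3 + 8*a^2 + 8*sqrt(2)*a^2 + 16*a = a*(a + 2)*(a + 2*sqrt(2))^2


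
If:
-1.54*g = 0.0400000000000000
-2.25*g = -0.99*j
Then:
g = -0.03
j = -0.06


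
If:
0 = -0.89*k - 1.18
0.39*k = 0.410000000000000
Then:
No Solution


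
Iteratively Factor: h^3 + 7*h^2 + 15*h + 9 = (h + 3)*(h^2 + 4*h + 3) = (h + 1)*(h + 3)*(h + 3)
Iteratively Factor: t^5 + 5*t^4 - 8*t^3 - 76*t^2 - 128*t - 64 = (t - 4)*(t^4 + 9*t^3 + 28*t^2 + 36*t + 16) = (t - 4)*(t + 2)*(t^3 + 7*t^2 + 14*t + 8) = (t - 4)*(t + 2)^2*(t^2 + 5*t + 4) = (t - 4)*(t + 1)*(t + 2)^2*(t + 4)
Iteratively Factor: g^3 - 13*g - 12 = (g + 1)*(g^2 - g - 12) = (g - 4)*(g + 1)*(g + 3)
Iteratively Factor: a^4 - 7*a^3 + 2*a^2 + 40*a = (a - 4)*(a^3 - 3*a^2 - 10*a) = a*(a - 4)*(a^2 - 3*a - 10) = a*(a - 4)*(a + 2)*(a - 5)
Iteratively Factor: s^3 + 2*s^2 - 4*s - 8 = (s + 2)*(s^2 - 4) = (s + 2)^2*(s - 2)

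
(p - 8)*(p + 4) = p^2 - 4*p - 32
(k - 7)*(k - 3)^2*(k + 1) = k^4 - 12*k^3 + 38*k^2 - 12*k - 63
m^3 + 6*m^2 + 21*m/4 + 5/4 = (m + 1/2)^2*(m + 5)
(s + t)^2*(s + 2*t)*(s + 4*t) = s^4 + 8*s^3*t + 21*s^2*t^2 + 22*s*t^3 + 8*t^4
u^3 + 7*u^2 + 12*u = u*(u + 3)*(u + 4)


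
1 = 1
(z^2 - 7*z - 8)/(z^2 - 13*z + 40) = (z + 1)/(z - 5)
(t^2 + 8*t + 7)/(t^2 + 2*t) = (t^2 + 8*t + 7)/(t*(t + 2))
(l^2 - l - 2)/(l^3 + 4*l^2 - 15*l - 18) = (l - 2)/(l^2 + 3*l - 18)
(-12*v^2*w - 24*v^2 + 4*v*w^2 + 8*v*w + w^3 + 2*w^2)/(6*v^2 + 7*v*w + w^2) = (-2*v*w - 4*v + w^2 + 2*w)/(v + w)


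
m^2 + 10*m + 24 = (m + 4)*(m + 6)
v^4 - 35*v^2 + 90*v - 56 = (v - 4)*(v - 2)*(v - 1)*(v + 7)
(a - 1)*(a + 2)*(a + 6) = a^3 + 7*a^2 + 4*a - 12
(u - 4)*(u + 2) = u^2 - 2*u - 8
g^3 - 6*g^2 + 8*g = g*(g - 4)*(g - 2)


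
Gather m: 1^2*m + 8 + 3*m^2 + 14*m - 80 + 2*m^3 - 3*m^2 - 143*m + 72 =2*m^3 - 128*m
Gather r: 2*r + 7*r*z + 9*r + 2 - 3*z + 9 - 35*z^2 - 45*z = r*(7*z + 11) - 35*z^2 - 48*z + 11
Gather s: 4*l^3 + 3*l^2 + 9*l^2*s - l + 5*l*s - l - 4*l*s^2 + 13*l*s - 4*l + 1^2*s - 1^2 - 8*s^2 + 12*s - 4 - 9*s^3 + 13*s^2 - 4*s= 4*l^3 + 3*l^2 - 6*l - 9*s^3 + s^2*(5 - 4*l) + s*(9*l^2 + 18*l + 9) - 5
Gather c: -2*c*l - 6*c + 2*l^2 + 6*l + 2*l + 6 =c*(-2*l - 6) + 2*l^2 + 8*l + 6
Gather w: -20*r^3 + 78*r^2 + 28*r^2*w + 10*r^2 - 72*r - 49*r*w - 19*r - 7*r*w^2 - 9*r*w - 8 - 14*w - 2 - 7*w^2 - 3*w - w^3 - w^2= -20*r^3 + 88*r^2 - 91*r - w^3 + w^2*(-7*r - 8) + w*(28*r^2 - 58*r - 17) - 10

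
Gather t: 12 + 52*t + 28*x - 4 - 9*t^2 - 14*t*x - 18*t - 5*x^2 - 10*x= -9*t^2 + t*(34 - 14*x) - 5*x^2 + 18*x + 8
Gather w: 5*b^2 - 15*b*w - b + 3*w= 5*b^2 - b + w*(3 - 15*b)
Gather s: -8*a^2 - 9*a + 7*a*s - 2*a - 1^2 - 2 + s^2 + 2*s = -8*a^2 - 11*a + s^2 + s*(7*a + 2) - 3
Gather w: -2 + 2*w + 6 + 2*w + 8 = 4*w + 12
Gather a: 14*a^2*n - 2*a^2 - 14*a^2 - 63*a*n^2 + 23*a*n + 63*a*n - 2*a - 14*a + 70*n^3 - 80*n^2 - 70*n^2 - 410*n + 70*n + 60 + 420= a^2*(14*n - 16) + a*(-63*n^2 + 86*n - 16) + 70*n^3 - 150*n^2 - 340*n + 480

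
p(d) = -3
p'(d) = 0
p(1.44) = -3.00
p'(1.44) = 0.00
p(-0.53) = -3.00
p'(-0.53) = 0.00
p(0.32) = -3.00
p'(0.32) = 0.00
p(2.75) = -3.00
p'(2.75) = 0.00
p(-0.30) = -3.00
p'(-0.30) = 0.00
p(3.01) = -3.00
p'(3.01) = 0.00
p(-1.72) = -3.00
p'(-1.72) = 0.00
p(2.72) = -3.00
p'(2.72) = 0.00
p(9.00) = -3.00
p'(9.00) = 0.00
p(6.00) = -3.00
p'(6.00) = 0.00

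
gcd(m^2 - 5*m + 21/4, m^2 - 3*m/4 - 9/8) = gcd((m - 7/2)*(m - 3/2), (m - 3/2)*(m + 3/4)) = m - 3/2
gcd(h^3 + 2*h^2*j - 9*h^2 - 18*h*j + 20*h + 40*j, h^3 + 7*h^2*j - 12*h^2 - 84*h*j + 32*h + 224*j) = h - 4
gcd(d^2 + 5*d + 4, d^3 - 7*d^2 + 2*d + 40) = 1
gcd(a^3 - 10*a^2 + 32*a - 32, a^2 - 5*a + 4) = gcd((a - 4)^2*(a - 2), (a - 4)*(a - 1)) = a - 4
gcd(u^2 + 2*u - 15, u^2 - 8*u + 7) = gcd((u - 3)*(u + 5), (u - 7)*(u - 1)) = 1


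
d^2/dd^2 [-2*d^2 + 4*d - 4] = -4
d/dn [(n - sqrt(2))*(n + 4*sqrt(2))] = 2*n + 3*sqrt(2)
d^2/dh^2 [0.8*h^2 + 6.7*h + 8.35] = 1.60000000000000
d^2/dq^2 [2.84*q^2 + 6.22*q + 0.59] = 5.68000000000000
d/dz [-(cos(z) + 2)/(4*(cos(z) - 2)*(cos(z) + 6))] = (sin(z)^2 - 4*cos(z) - 21)*sin(z)/(4*(cos(z) - 2)^2*(cos(z) + 6)^2)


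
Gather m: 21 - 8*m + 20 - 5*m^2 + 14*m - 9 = -5*m^2 + 6*m + 32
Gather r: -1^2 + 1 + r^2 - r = r^2 - r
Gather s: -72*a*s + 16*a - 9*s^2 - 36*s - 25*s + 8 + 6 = 16*a - 9*s^2 + s*(-72*a - 61) + 14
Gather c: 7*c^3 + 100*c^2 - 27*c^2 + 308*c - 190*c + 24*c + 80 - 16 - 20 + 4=7*c^3 + 73*c^2 + 142*c + 48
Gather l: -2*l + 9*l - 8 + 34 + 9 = 7*l + 35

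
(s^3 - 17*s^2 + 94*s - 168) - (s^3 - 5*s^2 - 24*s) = -12*s^2 + 118*s - 168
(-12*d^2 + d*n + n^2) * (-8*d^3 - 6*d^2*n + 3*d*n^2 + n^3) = 96*d^5 + 64*d^4*n - 50*d^3*n^2 - 15*d^2*n^3 + 4*d*n^4 + n^5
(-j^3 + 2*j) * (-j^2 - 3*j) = j^5 + 3*j^4 - 2*j^3 - 6*j^2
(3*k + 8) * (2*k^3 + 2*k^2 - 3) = 6*k^4 + 22*k^3 + 16*k^2 - 9*k - 24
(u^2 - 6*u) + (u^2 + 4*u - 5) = 2*u^2 - 2*u - 5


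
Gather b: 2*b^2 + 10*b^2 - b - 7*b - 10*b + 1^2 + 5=12*b^2 - 18*b + 6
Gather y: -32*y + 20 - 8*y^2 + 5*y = -8*y^2 - 27*y + 20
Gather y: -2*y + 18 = 18 - 2*y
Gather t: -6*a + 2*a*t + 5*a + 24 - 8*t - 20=-a + t*(2*a - 8) + 4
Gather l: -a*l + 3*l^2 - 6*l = 3*l^2 + l*(-a - 6)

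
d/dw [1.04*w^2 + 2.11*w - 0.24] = 2.08*w + 2.11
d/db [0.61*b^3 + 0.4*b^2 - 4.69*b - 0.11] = 1.83*b^2 + 0.8*b - 4.69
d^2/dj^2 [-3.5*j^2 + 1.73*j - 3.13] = -7.00000000000000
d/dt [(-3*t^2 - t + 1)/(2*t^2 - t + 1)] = 5*t*(t - 2)/(4*t^4 - 4*t^3 + 5*t^2 - 2*t + 1)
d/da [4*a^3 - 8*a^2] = 4*a*(3*a - 4)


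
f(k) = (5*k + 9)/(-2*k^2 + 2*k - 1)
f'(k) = (4*k - 2)*(5*k + 9)/(-2*k^2 + 2*k - 1)^2 + 5/(-2*k^2 + 2*k - 1) = (10*k^2 + 36*k - 23)/(4*k^4 - 8*k^3 + 8*k^2 - 4*k + 1)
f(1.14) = -11.14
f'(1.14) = 17.83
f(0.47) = -22.62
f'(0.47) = -15.37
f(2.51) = -2.51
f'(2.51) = 1.77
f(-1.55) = -0.14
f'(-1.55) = -0.69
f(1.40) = -7.55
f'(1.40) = 10.46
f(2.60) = -2.36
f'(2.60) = 1.59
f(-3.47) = 0.26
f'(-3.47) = -0.03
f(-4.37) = 0.27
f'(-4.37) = 0.00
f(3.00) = -1.85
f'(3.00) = 1.04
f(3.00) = -1.85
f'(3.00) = 1.04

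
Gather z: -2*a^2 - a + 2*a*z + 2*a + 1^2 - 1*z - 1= -2*a^2 + a + z*(2*a - 1)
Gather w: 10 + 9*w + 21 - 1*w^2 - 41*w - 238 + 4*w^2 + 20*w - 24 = 3*w^2 - 12*w - 231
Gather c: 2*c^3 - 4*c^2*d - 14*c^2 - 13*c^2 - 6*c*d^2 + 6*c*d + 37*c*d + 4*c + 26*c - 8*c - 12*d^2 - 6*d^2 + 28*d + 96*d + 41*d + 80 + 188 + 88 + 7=2*c^3 + c^2*(-4*d - 27) + c*(-6*d^2 + 43*d + 22) - 18*d^2 + 165*d + 363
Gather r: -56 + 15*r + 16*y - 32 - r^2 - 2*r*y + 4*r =-r^2 + r*(19 - 2*y) + 16*y - 88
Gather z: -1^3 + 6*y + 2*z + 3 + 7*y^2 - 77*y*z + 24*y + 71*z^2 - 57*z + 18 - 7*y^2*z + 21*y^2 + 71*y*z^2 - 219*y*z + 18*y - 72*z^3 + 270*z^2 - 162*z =28*y^2 + 48*y - 72*z^3 + z^2*(71*y + 341) + z*(-7*y^2 - 296*y - 217) + 20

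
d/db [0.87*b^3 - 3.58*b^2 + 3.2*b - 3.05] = 2.61*b^2 - 7.16*b + 3.2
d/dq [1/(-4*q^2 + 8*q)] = (q - 1)/(2*q^2*(q - 2)^2)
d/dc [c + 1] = 1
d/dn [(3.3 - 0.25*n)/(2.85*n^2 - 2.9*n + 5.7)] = (0.7125*n^2 - 18.81*n + 8.145)/(8.1225*n^4 - 16.53*n^3 + 40.9*n^2 - 33.06*n + 32.49)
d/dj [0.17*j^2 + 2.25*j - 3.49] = 0.34*j + 2.25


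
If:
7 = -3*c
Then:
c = -7/3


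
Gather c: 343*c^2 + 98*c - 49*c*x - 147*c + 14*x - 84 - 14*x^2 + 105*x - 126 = 343*c^2 + c*(-49*x - 49) - 14*x^2 + 119*x - 210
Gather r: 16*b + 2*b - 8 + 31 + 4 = 18*b + 27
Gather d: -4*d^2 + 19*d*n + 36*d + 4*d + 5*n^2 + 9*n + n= -4*d^2 + d*(19*n + 40) + 5*n^2 + 10*n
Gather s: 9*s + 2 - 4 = 9*s - 2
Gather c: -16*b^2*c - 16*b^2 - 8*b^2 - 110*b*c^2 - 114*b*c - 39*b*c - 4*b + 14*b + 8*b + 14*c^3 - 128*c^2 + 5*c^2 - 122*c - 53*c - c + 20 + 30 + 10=-24*b^2 + 18*b + 14*c^3 + c^2*(-110*b - 123) + c*(-16*b^2 - 153*b - 176) + 60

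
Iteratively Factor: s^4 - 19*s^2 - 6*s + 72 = (s - 4)*(s^3 + 4*s^2 - 3*s - 18) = (s - 4)*(s + 3)*(s^2 + s - 6) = (s - 4)*(s - 2)*(s + 3)*(s + 3)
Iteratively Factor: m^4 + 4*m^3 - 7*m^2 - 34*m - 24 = (m + 2)*(m^3 + 2*m^2 - 11*m - 12) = (m + 1)*(m + 2)*(m^2 + m - 12) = (m - 3)*(m + 1)*(m + 2)*(m + 4)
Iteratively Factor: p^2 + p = (p)*(p + 1)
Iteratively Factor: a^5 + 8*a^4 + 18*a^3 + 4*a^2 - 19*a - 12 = (a + 1)*(a^4 + 7*a^3 + 11*a^2 - 7*a - 12) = (a + 1)*(a + 4)*(a^3 + 3*a^2 - a - 3) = (a - 1)*(a + 1)*(a + 4)*(a^2 + 4*a + 3) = (a - 1)*(a + 1)^2*(a + 4)*(a + 3)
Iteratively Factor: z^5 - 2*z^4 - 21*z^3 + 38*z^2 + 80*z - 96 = (z - 4)*(z^4 + 2*z^3 - 13*z^2 - 14*z + 24) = (z - 4)*(z - 1)*(z^3 + 3*z^2 - 10*z - 24) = (z - 4)*(z - 1)*(z + 2)*(z^2 + z - 12) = (z - 4)*(z - 3)*(z - 1)*(z + 2)*(z + 4)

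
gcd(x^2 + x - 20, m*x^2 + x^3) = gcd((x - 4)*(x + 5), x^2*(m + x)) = 1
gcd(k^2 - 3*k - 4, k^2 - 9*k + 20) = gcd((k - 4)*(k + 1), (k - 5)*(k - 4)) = k - 4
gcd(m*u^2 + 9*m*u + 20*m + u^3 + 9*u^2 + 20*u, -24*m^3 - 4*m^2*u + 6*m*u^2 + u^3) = 1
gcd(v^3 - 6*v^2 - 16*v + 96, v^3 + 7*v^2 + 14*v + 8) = v + 4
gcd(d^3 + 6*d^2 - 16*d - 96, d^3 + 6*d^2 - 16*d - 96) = d^3 + 6*d^2 - 16*d - 96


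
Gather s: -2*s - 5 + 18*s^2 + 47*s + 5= 18*s^2 + 45*s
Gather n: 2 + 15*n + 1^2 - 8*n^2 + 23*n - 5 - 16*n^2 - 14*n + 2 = -24*n^2 + 24*n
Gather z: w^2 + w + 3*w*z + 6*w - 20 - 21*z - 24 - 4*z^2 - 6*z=w^2 + 7*w - 4*z^2 + z*(3*w - 27) - 44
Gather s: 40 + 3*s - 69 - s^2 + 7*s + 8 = -s^2 + 10*s - 21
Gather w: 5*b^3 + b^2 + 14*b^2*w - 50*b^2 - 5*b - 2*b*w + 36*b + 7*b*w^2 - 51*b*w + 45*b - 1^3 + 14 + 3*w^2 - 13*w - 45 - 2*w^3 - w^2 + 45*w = 5*b^3 - 49*b^2 + 76*b - 2*w^3 + w^2*(7*b + 2) + w*(14*b^2 - 53*b + 32) - 32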